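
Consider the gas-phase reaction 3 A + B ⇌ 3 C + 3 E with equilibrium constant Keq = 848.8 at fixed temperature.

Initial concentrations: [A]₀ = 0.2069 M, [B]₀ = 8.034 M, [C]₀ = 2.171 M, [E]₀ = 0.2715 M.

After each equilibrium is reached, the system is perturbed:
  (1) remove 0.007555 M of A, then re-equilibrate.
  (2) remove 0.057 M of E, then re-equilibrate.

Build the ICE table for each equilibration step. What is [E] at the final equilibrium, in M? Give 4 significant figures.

Q₀ = 2.878 vs Keq = 848.8 ⇒ Q<K, forward
Step 1:
                   A          B          C          E
  init        0.2069      8.034      2.171     0.2715
  Δ          -0.1545   -0.05151     0.1545     0.1545
  eq         0.05236      7.982      2.326      0.426
  solve Keq expr → x = 0.05151; check Q = 848.8
Then remove 0.007555 M of A.
Step 2:
                   A          B          C          E
  init        0.0448      7.982      2.326      0.426
  Δ         0.006594   0.002198  -0.006594  -0.006594
  eq          0.0514      7.985      2.319     0.4194
  solve Keq expr → x = -0.002198; check Q = 848.8
Then remove 0.057 M of E.
Step 3:
                   A          B          C          E
  init        0.0514      7.985      2.319     0.3624
  Δ        -0.006113  -0.002038   0.006113   0.006113
  eq         0.04529      7.983      2.325     0.3686
  solve Keq expr → x = 0.002038; check Q = 848.8

[E]_eq = 0.3686 M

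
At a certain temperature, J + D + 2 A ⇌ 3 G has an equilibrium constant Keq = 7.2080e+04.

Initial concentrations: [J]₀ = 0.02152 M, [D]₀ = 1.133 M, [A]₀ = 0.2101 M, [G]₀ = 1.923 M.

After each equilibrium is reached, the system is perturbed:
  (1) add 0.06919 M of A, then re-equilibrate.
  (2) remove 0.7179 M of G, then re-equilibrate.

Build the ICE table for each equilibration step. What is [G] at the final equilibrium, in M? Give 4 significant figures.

Q₀ = 6607 vs Keq = 7.2080e+04 ⇒ Q<K, forward
Step 1:
                   J          D          A          G
  init       0.02152      1.133     0.2101      1.923
  Δ         -0.01832   -0.01832   -0.03664    0.05496
  eq        0.003201      1.115     0.1735      1.978
  solve Keq expr → x = 0.01832; check Q = 7.2080e+04
Then add 0.06919 M of A.
Step 2:
                   J          D          A          G
  init      0.003201      1.115     0.2427      1.978
  Δ         -0.00151   -0.00151   -0.00302    0.00453
  eq        0.001691      1.113     0.2396      1.982
  solve Keq expr → x = 0.00151; check Q = 7.2080e+04
Then remove 0.7179 M of G.
Step 3:
                   J          D          A          G
  init      0.001691      1.113     0.2396      1.265
  Δ        -0.001238  -0.001238  -0.002477   0.003715
  eq      4.5259e-04      1.112     0.2372      1.268
  solve Keq expr → x = 0.001238; check Q = 7.2080e+04

[G]_eq = 1.268 M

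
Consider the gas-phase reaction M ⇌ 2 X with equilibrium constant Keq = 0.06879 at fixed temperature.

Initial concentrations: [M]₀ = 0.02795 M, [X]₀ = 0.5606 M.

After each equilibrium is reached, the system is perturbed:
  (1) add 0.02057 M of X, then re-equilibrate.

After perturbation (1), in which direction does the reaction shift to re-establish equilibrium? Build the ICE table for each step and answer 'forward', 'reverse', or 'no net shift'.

Q₀ = 11.24 vs Keq = 0.06879 ⇒ Q>K, reverse
Step 1:
                    M           X
  init        0.02795      0.5606
  Δ            0.2156     -0.4312
  eq           0.2435      0.1294
  solve Keq expr → x = -0.2156; check Q = 0.06879
Then add 0.02057 M of X.
Step 2:
                    M           X
  init         0.2435        0.15
  Δ          0.009088    -0.01818
  eq           0.2526      0.1318
  solve Keq expr → x = -0.009088; check Q = 0.06879

Direction: reverse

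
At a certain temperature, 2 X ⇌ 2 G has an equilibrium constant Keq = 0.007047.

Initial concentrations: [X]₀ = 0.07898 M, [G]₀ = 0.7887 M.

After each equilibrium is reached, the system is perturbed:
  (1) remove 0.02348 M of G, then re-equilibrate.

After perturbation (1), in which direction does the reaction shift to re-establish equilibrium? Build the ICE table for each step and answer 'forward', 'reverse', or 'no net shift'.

Direction: forward

Q₀ = 99.72 vs Keq = 0.007047 ⇒ Q>K, reverse
Step 1:
                   X          G
  Initial    0.07898     0.7887
  Change      0.7215    -0.7215
  Equil       0.8005     0.0672
  solve Keq expr → x = -0.3608; check Q = 0.007047
Then remove 0.02348 M of G.
Step 2:
                   X          G
  Initial     0.8005    0.04372
  Change    -0.02166    0.02166
  Equil       0.7788    0.06538
  solve Keq expr → x = 0.01083; check Q = 0.007047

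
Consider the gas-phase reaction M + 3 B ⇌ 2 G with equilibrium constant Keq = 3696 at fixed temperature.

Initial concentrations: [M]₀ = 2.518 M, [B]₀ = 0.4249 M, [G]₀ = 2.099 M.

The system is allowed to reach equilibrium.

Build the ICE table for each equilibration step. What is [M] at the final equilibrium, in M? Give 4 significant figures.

[M]_eq = 2.405 M

Q₀ = 22.81 vs Keq = 3696 ⇒ Q<K, forward
Step 1:
                    M           B           G
  Initial       2.518      0.4249       2.099
  Change      -0.1134     -0.3402      0.2268
  Equil         2.405     0.08475       2.326
  solve Keq expr → x = 0.1134; check Q = 3696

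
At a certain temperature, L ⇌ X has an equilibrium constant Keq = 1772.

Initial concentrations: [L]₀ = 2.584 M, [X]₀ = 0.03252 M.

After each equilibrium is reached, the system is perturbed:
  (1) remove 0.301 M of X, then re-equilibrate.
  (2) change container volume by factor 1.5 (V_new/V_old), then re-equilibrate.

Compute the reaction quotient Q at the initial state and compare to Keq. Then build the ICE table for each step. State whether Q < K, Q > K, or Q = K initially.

Q₀ = 0.01259 vs Keq = 1772 ⇒ Q<K, forward
Step 1:
                   L          X
  Initial      2.584    0.03252
  Change      -2.583      2.583
  Equil     0.001476      2.615
  solve Keq expr → x = 2.583; check Q = 1772
Then remove 0.301 M of X.
Step 2:
                   L          X
  Initial   0.001476      2.314
  Change  -1.6977e-04 1.6977e-04
  Equil     0.001306      2.314
  solve Keq expr → x = 1.6977e-04; check Q = 1772
Then change container volume by factor 1.5 (V_new/V_old).
Step 3:
                   L          X
  Initial 8.7066e-04      1.543
  Change           0          0
  Equil   8.7066e-04      1.543
  solve Keq expr → x = 0; check Q = 1772

Q₀ = 0.01259; Q < K (proceeds forward)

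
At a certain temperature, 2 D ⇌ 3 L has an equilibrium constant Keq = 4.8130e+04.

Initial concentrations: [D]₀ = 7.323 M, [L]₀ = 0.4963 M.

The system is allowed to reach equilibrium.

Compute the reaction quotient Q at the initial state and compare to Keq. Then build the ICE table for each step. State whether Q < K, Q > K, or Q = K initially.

Q₀ = 0.00228; Q < K (proceeds forward)

Q₀ = 0.00228 vs Keq = 4.8130e+04 ⇒ Q<K, forward
Step 1:
                   D          L
  Initial      7.323     0.4963
  Change      -7.152      10.73
  Equil       0.1714      11.22
  solve Keq expr → x = 3.576; check Q = 4.8130e+04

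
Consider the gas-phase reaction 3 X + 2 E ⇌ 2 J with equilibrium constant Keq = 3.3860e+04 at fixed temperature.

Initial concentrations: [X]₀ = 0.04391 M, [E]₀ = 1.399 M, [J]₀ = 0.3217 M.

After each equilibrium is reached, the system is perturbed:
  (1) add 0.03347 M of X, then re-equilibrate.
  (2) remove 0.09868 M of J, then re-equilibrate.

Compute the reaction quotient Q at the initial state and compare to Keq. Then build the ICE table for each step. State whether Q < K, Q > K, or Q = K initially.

Q₀ = 624.6 vs Keq = 3.3860e+04 ⇒ Q<K, forward
Step 1:
                  X         E         J
  I         0.04391     1.399    0.3217
  C        -0.03168  -0.02112   0.02112
  E         0.01223     1.378    0.3428
  solve Keq expr → x = 0.01056; check Q = 3.3860e+04
Then add 0.03347 M of X.
Step 2:
                  X         E         J
  I          0.0457     1.378    0.3428
  C        -0.03282  -0.02188   0.02188
  E         0.01288     1.356    0.3647
  solve Keq expr → x = 0.01094; check Q = 3.3860e+04
Then remove 0.09868 M of J.
Step 3:
                  X         E         J
  I         0.01288     1.356     0.266
  C       -0.002393 -0.001595  0.001595
  E         0.01049     1.354    0.2676
  solve Keq expr → x = 7.9770e-04; check Q = 3.3860e+04

Q₀ = 624.6; Q < K (proceeds forward)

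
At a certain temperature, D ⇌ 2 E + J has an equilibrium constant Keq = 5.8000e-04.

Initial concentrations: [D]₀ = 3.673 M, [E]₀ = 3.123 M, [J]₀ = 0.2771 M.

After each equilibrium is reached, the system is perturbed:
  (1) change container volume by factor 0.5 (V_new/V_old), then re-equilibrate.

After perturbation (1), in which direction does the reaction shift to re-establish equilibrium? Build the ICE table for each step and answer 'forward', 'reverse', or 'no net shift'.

Direction: reverse

Q₀ = 0.7358 vs Keq = 5.8000e-04 ⇒ Q>K, reverse
Step 1:
                  D         E         J
  init        3.673     3.123    0.2771
  Δ          0.2768   -0.5535   -0.2768
  eq           3.95     2.569 3.4698e-04
  solve Keq expr → x = -0.2768; check Q = 5.8000e-04
Then change container volume by factor 0.5 (V_new/V_old).
Step 2:
                  D         E         J
  init          7.9     5.139 6.9396e-04
  Δ       5.2039e-04 -0.001041 -5.2039e-04
  eq            7.9     5.138 1.7357e-04
  solve Keq expr → x = -5.2039e-04; check Q = 5.8000e-04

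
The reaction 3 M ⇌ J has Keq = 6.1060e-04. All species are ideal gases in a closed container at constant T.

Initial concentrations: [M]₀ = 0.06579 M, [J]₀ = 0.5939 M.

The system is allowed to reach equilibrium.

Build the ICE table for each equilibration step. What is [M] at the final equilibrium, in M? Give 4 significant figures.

[M]_eq = 1.836 M

Q₀ = 2086 vs Keq = 6.1060e-04 ⇒ Q>K, reverse
Step 1:
                  M         J
  I         0.06579    0.5939
  C            1.77   -0.5901
  E           1.836   0.00378
  solve Keq expr → x = -0.5901; check Q = 6.1060e-04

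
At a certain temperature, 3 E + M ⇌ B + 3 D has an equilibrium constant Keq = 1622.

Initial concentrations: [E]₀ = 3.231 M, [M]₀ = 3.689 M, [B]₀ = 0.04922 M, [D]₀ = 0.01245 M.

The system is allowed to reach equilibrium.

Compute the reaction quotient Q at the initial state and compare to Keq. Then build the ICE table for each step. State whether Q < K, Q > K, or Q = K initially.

Q₀ = 7.6336e-10 vs Keq = 1622 ⇒ Q<K, forward
Step 1:
                  E         M         B         D
  Initial     3.231     3.689   0.04922   0.01245
  Change      -3.04    -1.013     1.013      3.04
  Equil       0.191     2.676     1.063     3.052
  solve Keq expr → x = 1.013; check Q = 1622

Q₀ = 7.6336e-10; Q < K (proceeds forward)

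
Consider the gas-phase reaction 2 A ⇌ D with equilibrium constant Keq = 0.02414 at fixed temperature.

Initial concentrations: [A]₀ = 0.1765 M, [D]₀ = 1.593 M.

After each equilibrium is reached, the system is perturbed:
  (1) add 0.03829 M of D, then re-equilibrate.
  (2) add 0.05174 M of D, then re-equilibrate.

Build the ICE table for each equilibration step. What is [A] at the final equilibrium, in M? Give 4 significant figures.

[A]_eq = 3.084 M

Q₀ = 51.14 vs Keq = 0.02414 ⇒ Q>K, reverse
Step 1:
                   A          D
  Initial     0.1765      1.593
  Change       2.768     -1.384
  Equil        2.944     0.2092
  solve Keq expr → x = -1.384; check Q = 0.02414
Then add 0.03829 M of D.
Step 2:
                   A          D
  Initial      2.944     0.2475
  Change      0.0595   -0.02975
  Equil        3.004     0.2178
  solve Keq expr → x = -0.02975; check Q = 0.02414
Then add 0.05174 M of D.
Step 3:
                   A          D
  Initial      3.004     0.2695
  Change     0.07998   -0.03999
  Equil        3.084     0.2295
  solve Keq expr → x = -0.03999; check Q = 0.02414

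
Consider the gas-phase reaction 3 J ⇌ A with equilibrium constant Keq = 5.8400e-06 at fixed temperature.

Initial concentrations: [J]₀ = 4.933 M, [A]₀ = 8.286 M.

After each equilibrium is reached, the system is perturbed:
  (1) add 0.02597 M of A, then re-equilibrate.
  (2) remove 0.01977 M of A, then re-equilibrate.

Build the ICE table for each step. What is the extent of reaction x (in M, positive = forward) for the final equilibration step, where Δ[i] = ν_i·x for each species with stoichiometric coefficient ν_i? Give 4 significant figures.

x = 0.01891 M

Q₀ = 0.06903 vs Keq = 5.8400e-06 ⇒ Q>K, reverse
Step 1:
                    J           A
  Initial       4.933       8.286
  Change        24.42      -8.138
  Equil         29.35      0.1476
  solve Keq expr → x = -8.138; check Q = 5.8400e-06
Then add 0.02597 M of A.
Step 2:
                    J           A
  Initial       29.35      0.1736
  Change      0.07453    -0.02484
  Equil         29.42      0.1488
  solve Keq expr → x = -0.02484; check Q = 5.8400e-06
Then remove 0.01977 M of A.
Step 3:
                    J           A
  Initial       29.42       0.129
  Change     -0.05673     0.01891
  Equil         29.37      0.1479
  solve Keq expr → x = 0.01891; check Q = 5.8400e-06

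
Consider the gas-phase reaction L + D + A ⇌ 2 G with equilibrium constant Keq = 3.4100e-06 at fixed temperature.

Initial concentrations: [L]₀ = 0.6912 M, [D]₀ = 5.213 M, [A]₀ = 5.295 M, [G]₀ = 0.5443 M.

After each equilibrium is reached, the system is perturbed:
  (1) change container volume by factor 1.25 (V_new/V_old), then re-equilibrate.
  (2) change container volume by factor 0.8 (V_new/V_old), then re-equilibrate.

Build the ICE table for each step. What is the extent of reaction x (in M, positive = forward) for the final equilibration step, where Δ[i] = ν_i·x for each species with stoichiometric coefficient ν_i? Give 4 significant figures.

Q₀ = 0.01553 vs Keq = 3.4100e-06 ⇒ Q>K, reverse
Step 1:
                   L          D          A          G
  init        0.6912      5.213      5.295     0.5443
  Δ           0.2672     0.2672     0.2672    -0.5343
  eq          0.9584       5.48      5.562   0.009981
  solve Keq expr → x = -0.2672; check Q = 3.4100e-06
Then change container volume by factor 1.25 (V_new/V_old).
Step 2:
                   L          D          A          G
  init        0.7667      4.384       4.45   0.007985
  Δ       4.2016e-04 4.2016e-04 4.2016e-04 -8.4031e-04
  eq          0.7671      4.385       4.45   0.007144
  solve Keq expr → x = -4.2016e-04; check Q = 3.4100e-06
Then change container volume by factor 0.8 (V_new/V_old).
Step 3:
                   L          D          A          G
  init        0.9589      5.481      5.563    0.00893
  Δ       -5.2520e-04 -5.2520e-04 -5.2520e-04    0.00105
  eq          0.9584       5.48      5.562   0.009981
  solve Keq expr → x = 5.2520e-04; check Q = 3.4100e-06

x = 5.2520e-04 M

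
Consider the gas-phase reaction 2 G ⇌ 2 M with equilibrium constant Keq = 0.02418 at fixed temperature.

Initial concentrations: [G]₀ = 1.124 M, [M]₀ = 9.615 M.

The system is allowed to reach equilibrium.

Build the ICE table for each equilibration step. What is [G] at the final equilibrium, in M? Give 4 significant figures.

Q₀ = 73.18 vs Keq = 0.02418 ⇒ Q>K, reverse
Step 1:
                  G         M
  init        1.124     9.615
  Δ            8.17     -8.17
  eq          9.294     1.445
  solve Keq expr → x = -4.085; check Q = 0.02418

[G]_eq = 9.294 M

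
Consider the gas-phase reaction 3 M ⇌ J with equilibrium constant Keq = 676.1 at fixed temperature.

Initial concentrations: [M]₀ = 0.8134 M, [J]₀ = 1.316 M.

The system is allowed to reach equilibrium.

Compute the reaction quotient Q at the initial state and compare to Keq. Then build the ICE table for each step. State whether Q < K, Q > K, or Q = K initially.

Q₀ = 2.445; Q < K (proceeds forward)

Q₀ = 2.445 vs Keq = 676.1 ⇒ Q<K, forward
Step 1:
                   M          J
  I           0.8134      1.316
  C          -0.6817     0.2272
  E           0.1317      1.543
  solve Keq expr → x = 0.2272; check Q = 676.1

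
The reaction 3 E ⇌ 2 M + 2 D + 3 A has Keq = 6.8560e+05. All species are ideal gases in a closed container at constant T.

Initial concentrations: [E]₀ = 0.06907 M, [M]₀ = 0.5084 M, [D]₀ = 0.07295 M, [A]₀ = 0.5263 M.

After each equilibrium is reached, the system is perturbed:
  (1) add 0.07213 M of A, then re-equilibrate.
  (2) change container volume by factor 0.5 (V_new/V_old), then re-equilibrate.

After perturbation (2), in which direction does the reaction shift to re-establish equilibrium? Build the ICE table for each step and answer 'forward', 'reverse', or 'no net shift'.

Q₀ = 0.6085 vs Keq = 6.8560e+05 ⇒ Q<K, forward
Step 1:
                   E          M          D          A
  init       0.06907     0.5084    0.07295     0.5263
  Δ         -0.06798    0.04532    0.04532    0.06798
  eq        0.001095     0.5537     0.1183     0.5943
  solve Keq expr → x = 0.02266; check Q = 6.8560e+05
Then add 0.07213 M of A.
Step 2:
                   E          M          D          A
  init      0.001095     0.5537     0.1183     0.6664
  Δ       1.3192e-04 -8.7946e-05 -8.7946e-05 -1.3192e-04
  eq        0.001227     0.5536     0.1182     0.6663
  solve Keq expr → x = -4.3973e-05; check Q = 6.8560e+05
Then change container volume by factor 0.5 (V_new/V_old).
Step 3:
                   E          M          D          A
  init      0.002454      1.107     0.2364      1.333
  Δ         0.003661  -0.002441  -0.002441  -0.003661
  eq        0.006115      1.105     0.2339      1.329
  solve Keq expr → x = -0.00122; check Q = 6.8560e+05

Direction: reverse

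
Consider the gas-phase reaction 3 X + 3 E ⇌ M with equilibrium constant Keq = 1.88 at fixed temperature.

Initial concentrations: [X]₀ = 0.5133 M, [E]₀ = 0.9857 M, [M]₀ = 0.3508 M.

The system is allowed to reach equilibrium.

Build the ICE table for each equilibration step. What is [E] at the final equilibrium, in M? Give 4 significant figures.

Q₀ = 2.708 vs Keq = 1.88 ⇒ Q>K, reverse
Step 1:
                   X          E          M
  Initial     0.5133     0.9857     0.3508
  Change     0.03806    0.03806   -0.01269
  Equil       0.5514      1.024     0.3381
  solve Keq expr → x = -0.01269; check Q = 1.88

[E]_eq = 1.024 M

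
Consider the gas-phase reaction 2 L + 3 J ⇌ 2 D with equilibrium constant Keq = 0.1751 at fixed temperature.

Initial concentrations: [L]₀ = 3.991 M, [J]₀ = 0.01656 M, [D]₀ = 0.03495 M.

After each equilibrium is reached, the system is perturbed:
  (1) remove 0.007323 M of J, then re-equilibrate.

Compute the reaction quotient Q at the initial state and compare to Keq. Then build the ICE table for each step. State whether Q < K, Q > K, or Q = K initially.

Q₀ = 16.89 vs Keq = 0.1751 ⇒ Q>K, reverse
Step 1:
                    L           J           D
  I             3.991     0.01656     0.03495
  C           0.01894     0.02842    -0.01894
  E              4.01     0.04498     0.01601
  solve Keq expr → x = -0.009472; check Q = 0.1751
Then remove 0.007323 M of J.
Step 2:
                    L           J           D
  I              4.01     0.03765     0.01601
  C          0.002138    0.003208   -0.002138
  E             4.012     0.04086     0.01387
  solve Keq expr → x = -0.001069; check Q = 0.1751

Q₀ = 16.89; Q > K (proceeds reverse)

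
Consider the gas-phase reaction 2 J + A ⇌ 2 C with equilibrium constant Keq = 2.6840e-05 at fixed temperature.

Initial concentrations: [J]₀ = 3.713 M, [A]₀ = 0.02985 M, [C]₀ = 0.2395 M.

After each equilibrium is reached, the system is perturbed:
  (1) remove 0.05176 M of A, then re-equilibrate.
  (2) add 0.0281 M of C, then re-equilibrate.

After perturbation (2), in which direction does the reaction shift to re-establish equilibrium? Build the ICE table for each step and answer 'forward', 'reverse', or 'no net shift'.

Q₀ = 0.1394 vs Keq = 2.6840e-05 ⇒ Q>K, reverse
Step 1:
                  J         A         C
  init        3.713   0.02985    0.2395
  Δ          0.2317    0.1158   -0.2317
  eq          3.945    0.1457  0.007801
  solve Keq expr → x = -0.1158; check Q = 2.6840e-05
Then remove 0.05176 M of A.
Step 2:
                  J         A         C
  init        3.945   0.09394  0.007801
  Δ         0.00151 7.5476e-04  -0.00151
  eq          3.946   0.09469  0.006291
  solve Keq expr → x = -7.5476e-04; check Q = 2.6840e-05
Then add 0.0281 M of C.
Step 3:
                  J         A         C
  init        3.946   0.09469   0.03439
  Δ         0.02761    0.0138  -0.02761
  eq          3.974    0.1085  0.006781
  solve Keq expr → x = -0.0138; check Q = 2.6840e-05

Direction: reverse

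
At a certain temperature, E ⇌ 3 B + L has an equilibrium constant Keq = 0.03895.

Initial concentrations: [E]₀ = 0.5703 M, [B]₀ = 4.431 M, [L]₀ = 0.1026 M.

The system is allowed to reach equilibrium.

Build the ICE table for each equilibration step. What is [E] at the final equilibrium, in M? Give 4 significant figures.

[E]_eq = 0.6725 M

Q₀ = 15.65 vs Keq = 0.03895 ⇒ Q>K, reverse
Step 1:
                    E           B           L
  init         0.5703       4.431      0.1026
  Δ            0.1022     -0.3067     -0.1022
  eq           0.6725       4.124  3.7339e-04
  solve Keq expr → x = -0.1022; check Q = 0.03895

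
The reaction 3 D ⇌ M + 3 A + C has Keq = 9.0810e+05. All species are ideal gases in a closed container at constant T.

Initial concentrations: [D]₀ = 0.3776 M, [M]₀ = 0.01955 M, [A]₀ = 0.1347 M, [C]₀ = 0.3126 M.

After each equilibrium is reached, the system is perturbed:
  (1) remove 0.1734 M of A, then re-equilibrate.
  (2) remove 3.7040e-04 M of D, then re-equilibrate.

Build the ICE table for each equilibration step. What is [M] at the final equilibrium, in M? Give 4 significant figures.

Q₀ = 2.7742e-04 vs Keq = 9.0810e+05 ⇒ Q<K, forward
Step 1:
                  D         M         A         C
  Initial    0.3776   0.01955    0.1347    0.3126
  Change    -0.3755    0.1252    0.3755    0.1252
  Equil      0.0021    0.1447    0.5102    0.4378
  solve Keq expr → x = 0.1252; check Q = 9.0810e+05
Then remove 0.1734 M of A.
Step 2:
                  D         M         A         C
  Initial    0.0021    0.1447    0.3368    0.4378
  Change  -7.0989e-04 2.3663e-04 7.0989e-04 2.3663e-04
  Equil     0.00139     0.145    0.3375     0.438
  solve Keq expr → x = 2.3663e-04; check Q = 9.0810e+05
Then remove 3.7040e-04 M of D.
Step 3:
                  D         M         A         C
  Initial   0.00102     0.145    0.3375     0.438
  Change  3.6836e-04 -1.2279e-04 -3.6836e-04 -1.2279e-04
  Equil    0.001388    0.1448    0.3371    0.4379
  solve Keq expr → x = -1.2279e-04; check Q = 9.0810e+05

[M]_eq = 0.1448 M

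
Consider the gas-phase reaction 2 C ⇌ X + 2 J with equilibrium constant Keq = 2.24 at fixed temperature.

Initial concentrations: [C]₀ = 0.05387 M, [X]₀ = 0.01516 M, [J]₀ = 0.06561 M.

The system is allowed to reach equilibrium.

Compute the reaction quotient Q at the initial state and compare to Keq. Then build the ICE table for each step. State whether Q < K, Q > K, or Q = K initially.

Q₀ = 0.02249; Q < K (proceeds forward)

Q₀ = 0.02249 vs Keq = 2.24 ⇒ Q<K, forward
Step 1:
                    C           X           J
  init        0.05387     0.01516     0.06561
  Δ          -0.04052     0.02026     0.04052
  eq          0.01335     0.03542      0.1061
  solve Keq expr → x = 0.02026; check Q = 2.24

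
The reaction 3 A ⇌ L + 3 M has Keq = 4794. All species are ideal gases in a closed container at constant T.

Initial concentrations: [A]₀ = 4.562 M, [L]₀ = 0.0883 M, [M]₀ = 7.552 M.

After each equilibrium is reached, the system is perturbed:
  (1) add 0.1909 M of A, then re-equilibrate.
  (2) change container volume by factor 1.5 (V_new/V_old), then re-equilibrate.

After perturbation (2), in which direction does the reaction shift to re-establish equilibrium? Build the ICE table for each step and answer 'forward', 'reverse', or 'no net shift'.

Q₀ = 0.4006 vs Keq = 4794 ⇒ Q<K, forward
Step 1:
                   A          L          M
  I            4.562     0.0883      7.552
  C           -3.815      1.272      3.815
  E           0.7469       1.36      11.37
  solve Keq expr → x = 1.272; check Q = 4794
Then add 0.1909 M of A.
Step 2:
                   A          L          M
  I           0.9378       1.36      11.37
  C          -0.1694    0.05647     0.1694
  E           0.7684      1.416      11.54
  solve Keq expr → x = 0.05647; check Q = 4794
Then change container volume by factor 1.5 (V_new/V_old).
Step 3:
                   A          L          M
  I           0.5123     0.9443      7.691
  C          -0.0583    0.01943     0.0583
  E            0.454     0.9637      7.749
  solve Keq expr → x = 0.01943; check Q = 4794

Direction: forward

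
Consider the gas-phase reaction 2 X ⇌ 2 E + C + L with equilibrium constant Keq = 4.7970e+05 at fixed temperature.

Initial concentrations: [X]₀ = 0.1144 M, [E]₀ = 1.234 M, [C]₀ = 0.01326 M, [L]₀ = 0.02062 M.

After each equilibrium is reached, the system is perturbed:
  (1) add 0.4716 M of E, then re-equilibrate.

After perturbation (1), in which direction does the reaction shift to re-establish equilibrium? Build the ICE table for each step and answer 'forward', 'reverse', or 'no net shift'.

Direction: reverse

Q₀ = 0.03181 vs Keq = 4.7970e+05 ⇒ Q<K, forward
Step 1:
                   X          E          C          L
  init        0.1144      1.234    0.01326    0.02062
  Δ          -0.1143     0.1143    0.05713    0.05713
  eq      1.4401e-04      1.348    0.07039    0.07775
  solve Keq expr → x = 0.05713; check Q = 4.7970e+05
Then add 0.4716 M of E.
Step 2:
                   X          E          C          L
  init    1.4401e-04       1.82    0.07039    0.07775
  Δ       5.0300e-05 -5.0300e-05 -2.5150e-05 -2.5150e-05
  eq      1.9431e-04       1.82    0.07036    0.07772
  solve Keq expr → x = -2.5150e-05; check Q = 4.7970e+05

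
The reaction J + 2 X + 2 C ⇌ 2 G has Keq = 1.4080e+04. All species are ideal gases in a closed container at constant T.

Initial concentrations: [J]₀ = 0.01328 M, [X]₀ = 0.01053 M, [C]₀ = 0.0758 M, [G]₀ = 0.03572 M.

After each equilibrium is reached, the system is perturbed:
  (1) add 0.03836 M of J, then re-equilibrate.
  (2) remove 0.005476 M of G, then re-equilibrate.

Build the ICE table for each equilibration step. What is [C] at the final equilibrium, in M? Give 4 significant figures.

[C]_eq = 0.07827 M

Q₀ = 1.5081e+05 vs Keq = 1.4080e+04 ⇒ Q>K, reverse
Step 1:
                   J          X          C          G
  I          0.01328    0.01053     0.0758    0.03572
  C         0.004585   0.009171   0.009171  -0.009171
  E          0.01787     0.0197    0.08497    0.02655
  solve Keq expr → x = -0.004585; check Q = 1.4080e+04
Then add 0.03836 M of J.
Step 2:
                   J          X          C          G
  I          0.05623     0.0197    0.08497    0.02655
  C        -0.002605  -0.005209  -0.005209   0.005209
  E          0.05362    0.01449    0.07976    0.03176
  solve Keq expr → x = 0.002605; check Q = 1.4080e+04
Then remove 0.005476 M of G.
Step 3:
                   J          X          C          G
  I          0.05362    0.01449    0.07976    0.02628
  C       -7.4408e-04  -0.001488  -0.001488   0.001488
  E          0.05288      0.013    0.07827    0.02777
  solve Keq expr → x = 7.4408e-04; check Q = 1.4080e+04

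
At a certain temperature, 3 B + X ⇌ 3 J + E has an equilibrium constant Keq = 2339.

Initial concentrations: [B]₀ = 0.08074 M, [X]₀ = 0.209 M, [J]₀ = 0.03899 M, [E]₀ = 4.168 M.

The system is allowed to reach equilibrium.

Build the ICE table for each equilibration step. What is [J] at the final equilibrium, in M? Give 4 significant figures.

[J]_eq = 0.09882 M

Q₀ = 2.246 vs Keq = 2339 ⇒ Q<K, forward
Step 1:
                   B          X          J          E
  I          0.08074      0.209    0.03899      4.168
  C         -0.05983   -0.01994    0.05983    0.01994
  E          0.02091     0.1891    0.09882      4.188
  solve Keq expr → x = 0.01994; check Q = 2339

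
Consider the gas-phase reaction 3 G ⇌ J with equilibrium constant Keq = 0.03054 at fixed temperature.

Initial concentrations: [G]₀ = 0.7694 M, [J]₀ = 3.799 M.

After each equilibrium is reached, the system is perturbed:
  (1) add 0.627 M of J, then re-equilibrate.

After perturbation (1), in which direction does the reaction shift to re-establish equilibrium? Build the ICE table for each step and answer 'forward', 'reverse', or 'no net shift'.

Direction: reverse

Q₀ = 8.341 vs Keq = 0.03054 ⇒ Q>K, reverse
Step 1:
                   G          J
  I           0.7694      3.799
  C            3.625     -1.208
  E            4.394      2.591
  solve Keq expr → x = -1.208; check Q = 0.03054
Then add 0.627 M of J.
Step 2:
                   G          J
  I            4.394      3.218
  C           0.2826   -0.09421
  E            4.677      3.124
  solve Keq expr → x = -0.09421; check Q = 0.03054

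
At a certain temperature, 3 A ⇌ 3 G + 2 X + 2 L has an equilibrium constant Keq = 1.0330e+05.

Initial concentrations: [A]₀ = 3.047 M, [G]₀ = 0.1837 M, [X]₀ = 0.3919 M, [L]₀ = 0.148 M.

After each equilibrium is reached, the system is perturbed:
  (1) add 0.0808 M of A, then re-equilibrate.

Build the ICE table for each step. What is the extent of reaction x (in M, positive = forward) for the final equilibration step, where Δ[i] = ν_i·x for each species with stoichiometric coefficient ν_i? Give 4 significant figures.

x = 0.02369 M

Q₀ = 7.3720e-07 vs Keq = 1.0330e+05 ⇒ Q<K, forward
Step 1:
                    A           G           X           L
  init          3.047      0.1837      0.3919       0.148
  Δ            -2.864       2.864       1.909       1.909
  eq           0.1831       3.048       2.301       2.057
  solve Keq expr → x = 0.9546; check Q = 1.0330e+05
Then add 0.0808 M of A.
Step 2:
                    A           G           X           L
  init         0.2639       3.048       2.301       2.057
  Δ          -0.07106     0.07106     0.04737     0.04737
  eq           0.1929       3.119       2.349       2.105
  solve Keq expr → x = 0.02369; check Q = 1.0330e+05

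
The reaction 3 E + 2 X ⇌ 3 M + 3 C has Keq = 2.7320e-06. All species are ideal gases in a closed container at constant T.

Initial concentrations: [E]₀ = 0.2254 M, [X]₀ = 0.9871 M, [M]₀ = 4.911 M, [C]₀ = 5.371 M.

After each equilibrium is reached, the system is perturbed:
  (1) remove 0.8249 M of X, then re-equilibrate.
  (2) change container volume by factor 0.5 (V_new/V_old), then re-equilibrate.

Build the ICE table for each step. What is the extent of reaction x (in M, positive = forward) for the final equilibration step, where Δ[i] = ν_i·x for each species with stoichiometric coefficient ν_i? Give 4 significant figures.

Q₀ = 1.6447e+06 vs Keq = 2.7320e-06 ⇒ Q>K, reverse
Step 1:
                  E         X         M         C
  Initial    0.2254    0.9871     4.911     5.371
  Change      4.664     3.109    -4.664    -4.664
  Equil       4.889     4.096    0.2474    0.7074
  solve Keq expr → x = -1.555; check Q = 2.7320e-06
Then remove 0.8249 M of X.
Step 2:
                  E         X         M         C
  Initial     4.889     3.271    0.2474    0.7074
  Change    0.02482   0.01655  -0.02482  -0.02482
  Equil       4.914     3.288    0.2225    0.6825
  solve Keq expr → x = -0.008275; check Q = 2.7320e-06
Then change container volume by factor 0.5 (V_new/V_old).
Step 3:
                  E         X         M         C
  Initial     9.828     6.576    0.4451     1.365
  Change    0.06874   0.04583  -0.06874  -0.06874
  Equil       9.896     6.622    0.3763     1.296
  solve Keq expr → x = -0.02291; check Q = 2.7320e-06

x = -0.02291 M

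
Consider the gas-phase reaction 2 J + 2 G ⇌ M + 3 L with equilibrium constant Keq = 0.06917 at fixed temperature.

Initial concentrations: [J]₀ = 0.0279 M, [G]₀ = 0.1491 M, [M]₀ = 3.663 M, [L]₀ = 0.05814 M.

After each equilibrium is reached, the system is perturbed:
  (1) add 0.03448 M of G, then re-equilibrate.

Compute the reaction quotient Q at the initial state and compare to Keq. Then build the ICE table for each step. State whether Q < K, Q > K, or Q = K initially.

Q₀ = 41.6; Q > K (proceeds reverse)

Q₀ = 41.6 vs Keq = 0.06917 ⇒ Q>K, reverse
Step 1:
                   J          G          M          L
  I           0.0279     0.1491      3.663    0.05814
  C          0.03027    0.03027   -0.01514   -0.04541
  E          0.05817     0.1794      3.648    0.01273
  solve Keq expr → x = -0.01514; check Q = 0.06917
Then add 0.03448 M of G.
Step 2:
                   J          G          M          L
  I          0.05817     0.2139      3.648    0.01273
  C       -9.2638e-04 -9.2638e-04 4.6319e-04    0.00139
  E          0.05724     0.2129      3.648    0.01412
  solve Keq expr → x = 4.6319e-04; check Q = 0.06917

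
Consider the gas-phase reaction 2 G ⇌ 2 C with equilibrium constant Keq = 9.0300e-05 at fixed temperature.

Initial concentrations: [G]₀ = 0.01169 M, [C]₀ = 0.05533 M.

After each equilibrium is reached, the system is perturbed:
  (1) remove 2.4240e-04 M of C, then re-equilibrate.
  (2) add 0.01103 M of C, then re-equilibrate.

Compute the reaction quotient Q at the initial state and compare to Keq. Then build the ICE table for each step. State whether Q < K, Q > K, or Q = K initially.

Q₀ = 22.4 vs Keq = 9.0300e-05 ⇒ Q>K, reverse
Step 1:
                  G         C
  I         0.01169   0.05533
  C          0.0547   -0.0547
  E         0.06639 6.3087e-04
  solve Keq expr → x = -0.02735; check Q = 9.0300e-05
Then remove 2.4240e-04 M of C.
Step 2:
                  G         C
  I         0.06639 3.8847e-04
  C       -2.4012e-04 2.4012e-04
  E         0.06615 6.2859e-04
  solve Keq expr → x = 1.2006e-04; check Q = 9.0300e-05
Then add 0.01103 M of C.
Step 3:
                  G         C
  I         0.06615   0.01166
  C         0.01093  -0.01093
  E         0.07708 7.3242e-04
  solve Keq expr → x = -0.005463; check Q = 9.0300e-05

Q₀ = 22.4; Q > K (proceeds reverse)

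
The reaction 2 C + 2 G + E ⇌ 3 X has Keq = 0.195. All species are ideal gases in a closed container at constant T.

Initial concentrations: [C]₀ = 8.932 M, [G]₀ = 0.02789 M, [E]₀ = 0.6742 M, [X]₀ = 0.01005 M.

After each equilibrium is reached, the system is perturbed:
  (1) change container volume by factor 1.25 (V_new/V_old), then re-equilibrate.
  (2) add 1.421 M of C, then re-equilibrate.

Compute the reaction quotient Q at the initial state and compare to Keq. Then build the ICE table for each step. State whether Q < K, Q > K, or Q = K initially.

Q₀ = 2.4261e-05; Q < K (proceeds forward)

Q₀ = 2.4261e-05 vs Keq = 0.195 ⇒ Q<K, forward
Step 1:
                   C          G          E          X
  init         8.932    0.02789     0.6742    0.01005
  Δ          -0.0247    -0.0247   -0.01235    0.03704
  eq           8.907   0.003194     0.6619    0.04709
  solve Keq expr → x = 0.01235; check Q = 0.195
Then change container volume by factor 1.25 (V_new/V_old).
Step 2:
                   C          G          E          X
  init         7.126   0.002555     0.5295    0.03768
  Δ       5.3605e-04 5.3605e-04 2.6802e-04 -8.0407e-04
  eq           7.126   0.003091     0.5297    0.03687
  solve Keq expr → x = -2.6802e-04; check Q = 0.195
Then add 1.421 M of C.
Step 3:
                   C          G          E          X
  init         8.547   0.003091     0.5297    0.03687
  Δ       -4.4319e-04 -4.4319e-04 -2.2159e-04 6.6478e-04
  eq           8.547   0.002648     0.5295    0.03754
  solve Keq expr → x = 2.2159e-04; check Q = 0.195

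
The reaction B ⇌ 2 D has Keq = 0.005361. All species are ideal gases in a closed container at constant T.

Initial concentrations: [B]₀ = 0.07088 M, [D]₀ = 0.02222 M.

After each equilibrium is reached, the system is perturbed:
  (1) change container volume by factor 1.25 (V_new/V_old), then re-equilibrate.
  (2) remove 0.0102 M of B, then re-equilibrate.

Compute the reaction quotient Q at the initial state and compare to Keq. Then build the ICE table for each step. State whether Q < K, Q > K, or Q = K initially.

Q₀ = 0.006966 vs Keq = 0.005361 ⇒ Q>K, reverse
Step 1:
                   B          D
  Initial    0.07088    0.02222
  Change    0.001276  -0.002552
  Equil      0.07216    0.01967
  solve Keq expr → x = -0.001276; check Q = 0.005361
Then change container volume by factor 1.25 (V_new/V_old).
Step 2:
                   B          D
  Initial    0.05772    0.01573
  Change  -8.6263e-04   0.001725
  Equil      0.05686    0.01746
  solve Keq expr → x = 8.6263e-04; check Q = 0.005361
Then remove 0.0102 M of B.
Step 3:
                   B          D
  Initial    0.04666    0.01746
  Change  7.5770e-04  -0.001515
  Equil      0.04742    0.01594
  solve Keq expr → x = -7.5770e-04; check Q = 0.005361

Q₀ = 0.006966; Q > K (proceeds reverse)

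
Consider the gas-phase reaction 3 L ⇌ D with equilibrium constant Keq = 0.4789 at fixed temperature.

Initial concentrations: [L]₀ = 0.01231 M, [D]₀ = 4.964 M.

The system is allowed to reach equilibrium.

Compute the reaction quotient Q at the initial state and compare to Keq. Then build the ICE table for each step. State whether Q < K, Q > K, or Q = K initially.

Q₀ = 2.6611e+06; Q > K (proceeds reverse)

Q₀ = 2.6611e+06 vs Keq = 0.4789 ⇒ Q>K, reverse
Step 1:
                    L           D
  init        0.01231       4.964
  Δ             2.062     -0.6875
  eq            2.075       4.277
  solve Keq expr → x = -0.6875; check Q = 0.4789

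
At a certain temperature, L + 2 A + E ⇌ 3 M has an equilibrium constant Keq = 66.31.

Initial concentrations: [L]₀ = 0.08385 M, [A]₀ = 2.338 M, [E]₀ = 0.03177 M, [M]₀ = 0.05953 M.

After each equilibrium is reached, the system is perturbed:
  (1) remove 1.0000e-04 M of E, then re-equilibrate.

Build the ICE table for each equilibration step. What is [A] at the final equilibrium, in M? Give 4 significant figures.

[A]_eq = 2.275 M

Q₀ = 0.01449 vs Keq = 66.31 ⇒ Q<K, forward
Step 1:
                  L         A         E         M
  Initial   0.08385     2.338   0.03177   0.05953
  Change   -0.03157  -0.06313  -0.03157    0.0947
  Equil     0.05228     2.275 2.0446e-04    0.1542
  solve Keq expr → x = 0.03157; check Q = 66.31
Then remove 1.0000e-04 M of E.
Step 2:
                  L         A         E         M
  Initial   0.05228     2.275 1.0446e-04    0.1542
  Change  9.8411e-05 1.9682e-04 9.8411e-05 -2.9523e-04
  Equil     0.05238     2.275 2.0287e-04    0.1539
  solve Keq expr → x = -9.8411e-05; check Q = 66.31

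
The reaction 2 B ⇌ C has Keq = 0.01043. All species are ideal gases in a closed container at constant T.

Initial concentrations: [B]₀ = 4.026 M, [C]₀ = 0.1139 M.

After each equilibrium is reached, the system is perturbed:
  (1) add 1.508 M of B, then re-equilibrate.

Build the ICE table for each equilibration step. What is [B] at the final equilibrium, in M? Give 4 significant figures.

Q₀ = 0.007027 vs Keq = 0.01043 ⇒ Q<K, forward
Step 1:
                    B           C
  Initial       4.026      0.1139
  Change     -0.09461      0.0473
  Equil         3.931      0.1612
  solve Keq expr → x = 0.0473; check Q = 0.01043
Then add 1.508 M of B.
Step 2:
                    B           C
  Initial       5.439      0.1612
  Change      -0.2412      0.1206
  Equil         5.198      0.2818
  solve Keq expr → x = 0.1206; check Q = 0.01043

[B]_eq = 5.198 M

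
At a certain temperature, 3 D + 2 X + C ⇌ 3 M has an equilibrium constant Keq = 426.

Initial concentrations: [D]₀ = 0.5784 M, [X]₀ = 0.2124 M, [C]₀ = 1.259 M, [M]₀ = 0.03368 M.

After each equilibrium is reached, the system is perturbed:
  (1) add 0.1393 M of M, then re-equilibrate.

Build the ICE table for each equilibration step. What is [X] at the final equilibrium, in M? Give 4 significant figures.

[X]_eq = 0.05691 M

Q₀ = 0.003476 vs Keq = 426 ⇒ Q<K, forward
Step 1:
                    D           X           C           M
  init         0.5784      0.2124       1.259     0.03368
  Δ           -0.2595      -0.173    -0.08649      0.2595
  eq           0.3189     0.03943       1.173      0.2931
  solve Keq expr → x = 0.08649; check Q = 426
Then add 0.1393 M of M.
Step 2:
                    D           X           C           M
  init         0.3189     0.03943       1.173      0.4324
  Δ           0.02623     0.01749    0.008743    -0.02623
  eq           0.3452     0.05691       1.181      0.4062
  solve Keq expr → x = -0.008743; check Q = 426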